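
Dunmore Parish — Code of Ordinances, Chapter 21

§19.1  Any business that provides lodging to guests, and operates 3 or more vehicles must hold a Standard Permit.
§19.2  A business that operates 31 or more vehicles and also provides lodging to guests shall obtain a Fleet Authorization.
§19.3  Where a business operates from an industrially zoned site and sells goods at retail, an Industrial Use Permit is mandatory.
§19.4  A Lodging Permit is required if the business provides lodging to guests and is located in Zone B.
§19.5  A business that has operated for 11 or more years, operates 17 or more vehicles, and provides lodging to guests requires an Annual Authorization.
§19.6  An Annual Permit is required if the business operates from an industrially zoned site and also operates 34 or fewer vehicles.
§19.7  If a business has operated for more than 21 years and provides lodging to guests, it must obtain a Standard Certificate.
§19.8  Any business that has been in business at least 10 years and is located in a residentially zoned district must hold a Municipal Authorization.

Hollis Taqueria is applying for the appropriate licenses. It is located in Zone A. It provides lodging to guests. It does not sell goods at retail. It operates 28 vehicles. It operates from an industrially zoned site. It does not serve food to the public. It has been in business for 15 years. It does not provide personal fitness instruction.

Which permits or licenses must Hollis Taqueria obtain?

§19.1 provides lodging to guests; vehicles 28 ≥ 3 → Standard Permit required.
§19.2 vehicles 28 < 31; provides lodging to guests → Fleet Authorization not required.
§19.3 operates from an industrially zoned site; does not sell goods at retail → Industrial Use Permit not required.
§19.4 provides lodging to guests; is located in Zone A (not: is located in Zone B) → Lodging Permit not required.
§19.5 years in business 15 ≥ 11; vehicles 28 ≥ 17; provides lodging to guests → Annual Authorization required.
§19.6 operates from an industrially zoned site; vehicles 28 ≤ 34 → Annual Permit required.
§19.7 years in business 15 ≤ 21; provides lodging to guests → Standard Certificate not required.
§19.8 years in business 15 ≥ 10; is located in Zone A (not: is located in a residentially zoned district) → Municipal Authorization not required.

Annual Authorization, Annual Permit, Standard Permit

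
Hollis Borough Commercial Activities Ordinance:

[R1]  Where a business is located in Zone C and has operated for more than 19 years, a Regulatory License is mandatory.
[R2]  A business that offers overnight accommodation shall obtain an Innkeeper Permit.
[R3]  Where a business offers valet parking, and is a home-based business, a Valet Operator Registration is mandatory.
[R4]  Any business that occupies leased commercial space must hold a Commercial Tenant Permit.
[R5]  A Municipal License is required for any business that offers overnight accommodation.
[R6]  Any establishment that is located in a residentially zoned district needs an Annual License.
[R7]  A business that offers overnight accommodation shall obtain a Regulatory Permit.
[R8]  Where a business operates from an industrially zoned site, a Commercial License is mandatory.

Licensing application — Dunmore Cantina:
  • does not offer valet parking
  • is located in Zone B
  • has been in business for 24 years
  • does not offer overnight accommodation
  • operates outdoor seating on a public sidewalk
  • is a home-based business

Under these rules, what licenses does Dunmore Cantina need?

None

[R1] is located in Zone B (not: is located in Zone C); years in business 24 > 19 → Regulatory License not required.
[R2] does not offer overnight accommodation → Innkeeper Permit not required.
[R3] does not offer valet parking; is a home-based business → Valet Operator Registration not required.
[R4] is a home-based business (not: occupies leased commercial space) → Commercial Tenant Permit not required.
[R5] does not offer overnight accommodation → Municipal License not required.
[R6] is located in Zone B (not: is located in a residentially zoned district) → Annual License not required.
[R7] does not offer overnight accommodation → Regulatory Permit not required.
[R8] is a home-based business (not: operates from an industrially zoned site) → Commercial License not required.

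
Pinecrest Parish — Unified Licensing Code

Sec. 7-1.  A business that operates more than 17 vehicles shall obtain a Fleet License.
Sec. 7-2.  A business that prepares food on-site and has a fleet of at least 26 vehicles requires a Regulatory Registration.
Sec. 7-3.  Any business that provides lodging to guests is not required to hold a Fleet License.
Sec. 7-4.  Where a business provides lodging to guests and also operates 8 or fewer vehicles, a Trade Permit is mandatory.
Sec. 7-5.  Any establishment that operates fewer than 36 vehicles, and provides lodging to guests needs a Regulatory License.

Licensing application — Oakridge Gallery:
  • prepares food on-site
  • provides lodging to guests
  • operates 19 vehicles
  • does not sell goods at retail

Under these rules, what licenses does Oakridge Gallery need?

Sec. 7-1. vehicles 19 > 17 → Fleet License required.
Sec. 7-2. prepares food on-site; vehicles 19 < 26 → Regulatory Registration not required.
Sec. 7-3. provides lodging to guests → exempt from Fleet License.
Sec. 7-4. provides lodging to guests; vehicles 19 > 8 → Trade Permit not required.
Sec. 7-5. vehicles 19 < 36; provides lodging to guests → Regulatory License required.

Regulatory License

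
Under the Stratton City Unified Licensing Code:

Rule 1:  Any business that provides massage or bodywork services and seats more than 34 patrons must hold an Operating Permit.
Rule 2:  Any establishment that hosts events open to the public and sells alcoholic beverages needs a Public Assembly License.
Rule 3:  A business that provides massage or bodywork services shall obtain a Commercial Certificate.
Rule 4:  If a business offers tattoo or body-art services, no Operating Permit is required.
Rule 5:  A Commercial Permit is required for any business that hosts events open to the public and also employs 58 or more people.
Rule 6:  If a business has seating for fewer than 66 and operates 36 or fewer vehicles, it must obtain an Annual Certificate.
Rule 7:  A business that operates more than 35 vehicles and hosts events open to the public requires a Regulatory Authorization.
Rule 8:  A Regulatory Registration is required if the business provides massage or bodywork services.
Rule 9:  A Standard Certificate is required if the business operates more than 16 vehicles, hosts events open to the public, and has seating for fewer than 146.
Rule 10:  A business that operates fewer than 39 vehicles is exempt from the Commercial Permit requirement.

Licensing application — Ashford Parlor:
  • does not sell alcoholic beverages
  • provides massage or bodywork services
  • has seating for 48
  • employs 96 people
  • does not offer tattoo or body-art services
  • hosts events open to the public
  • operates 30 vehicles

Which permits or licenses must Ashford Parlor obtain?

Annual Certificate, Commercial Certificate, Operating Permit, Regulatory Registration, Standard Certificate

Rule 1: provides massage or bodywork services; seating 48 > 34 → Operating Permit required.
Rule 2: hosts events open to the public; does not sell alcoholic beverages → Public Assembly License not required.
Rule 3: provides massage or bodywork services → Commercial Certificate required.
Rule 4: does not offer tattoo or body-art services → Operating Permit exemption does not apply.
Rule 5: hosts events open to the public; employees 96 ≥ 58 → Commercial Permit required.
Rule 6: seating 48 < 66; vehicles 30 ≤ 36 → Annual Certificate required.
Rule 7: vehicles 30 ≤ 35; hosts events open to the public → Regulatory Authorization not required.
Rule 8: provides massage or bodywork services → Regulatory Registration required.
Rule 9: vehicles 30 > 16; hosts events open to the public; seating 48 < 146 → Standard Certificate required.
Rule 10: vehicles 30 < 39 → exempt from Commercial Permit.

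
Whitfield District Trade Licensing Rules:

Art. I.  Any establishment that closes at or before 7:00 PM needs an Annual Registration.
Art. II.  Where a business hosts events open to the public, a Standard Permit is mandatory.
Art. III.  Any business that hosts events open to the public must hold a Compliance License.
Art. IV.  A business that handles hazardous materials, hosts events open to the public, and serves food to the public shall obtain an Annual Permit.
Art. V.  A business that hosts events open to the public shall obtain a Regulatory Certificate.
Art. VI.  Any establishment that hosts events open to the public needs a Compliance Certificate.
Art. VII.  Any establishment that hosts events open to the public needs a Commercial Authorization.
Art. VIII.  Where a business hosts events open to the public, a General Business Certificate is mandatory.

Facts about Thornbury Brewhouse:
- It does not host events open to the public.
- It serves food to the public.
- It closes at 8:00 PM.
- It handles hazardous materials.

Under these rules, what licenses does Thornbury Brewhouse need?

Art. I. closes 8:00 PM, after 7:00 PM → Annual Registration not required.
Art. II. does not host events open to the public → Standard Permit not required.
Art. III. does not host events open to the public → Compliance License not required.
Art. IV. handles hazardous materials; does not host events open to the public; serves food to the public → Annual Permit not required.
Art. V. does not host events open to the public → Regulatory Certificate not required.
Art. VI. does not host events open to the public → Compliance Certificate not required.
Art. VII. does not host events open to the public → Commercial Authorization not required.
Art. VIII. does not host events open to the public → General Business Certificate not required.

None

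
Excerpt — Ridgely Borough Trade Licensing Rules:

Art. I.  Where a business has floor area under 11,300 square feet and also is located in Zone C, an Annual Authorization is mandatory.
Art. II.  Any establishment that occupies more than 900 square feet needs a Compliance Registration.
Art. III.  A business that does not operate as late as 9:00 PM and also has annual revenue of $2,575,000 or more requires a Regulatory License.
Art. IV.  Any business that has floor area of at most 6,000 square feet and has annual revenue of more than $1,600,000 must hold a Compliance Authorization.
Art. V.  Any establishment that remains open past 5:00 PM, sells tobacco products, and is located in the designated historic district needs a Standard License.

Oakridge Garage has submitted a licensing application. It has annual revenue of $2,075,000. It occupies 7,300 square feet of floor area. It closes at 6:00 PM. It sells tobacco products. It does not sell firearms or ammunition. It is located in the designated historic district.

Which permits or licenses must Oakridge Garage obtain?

Compliance Registration, Standard License

Art. I. floor area 7,300 square feet < 11,300 square feet; is located in the designated historic district (not: is located in Zone C) → Annual Authorization not required.
Art. II. floor area 7,300 square feet > 900 square feet → Compliance Registration required.
Art. III. closes 6:00 PM, at/before 9:00 PM; revenue $2,075,000 < $2,575,000 → Regulatory License not required.
Art. IV. floor area 7,300 square feet > 6,000 square feet; revenue $2,075,000 > $1,600,000 → Compliance Authorization not required.
Art. V. closes 6:00 PM, after 5:00 PM; sells tobacco products; is located in the designated historic district → Standard License required.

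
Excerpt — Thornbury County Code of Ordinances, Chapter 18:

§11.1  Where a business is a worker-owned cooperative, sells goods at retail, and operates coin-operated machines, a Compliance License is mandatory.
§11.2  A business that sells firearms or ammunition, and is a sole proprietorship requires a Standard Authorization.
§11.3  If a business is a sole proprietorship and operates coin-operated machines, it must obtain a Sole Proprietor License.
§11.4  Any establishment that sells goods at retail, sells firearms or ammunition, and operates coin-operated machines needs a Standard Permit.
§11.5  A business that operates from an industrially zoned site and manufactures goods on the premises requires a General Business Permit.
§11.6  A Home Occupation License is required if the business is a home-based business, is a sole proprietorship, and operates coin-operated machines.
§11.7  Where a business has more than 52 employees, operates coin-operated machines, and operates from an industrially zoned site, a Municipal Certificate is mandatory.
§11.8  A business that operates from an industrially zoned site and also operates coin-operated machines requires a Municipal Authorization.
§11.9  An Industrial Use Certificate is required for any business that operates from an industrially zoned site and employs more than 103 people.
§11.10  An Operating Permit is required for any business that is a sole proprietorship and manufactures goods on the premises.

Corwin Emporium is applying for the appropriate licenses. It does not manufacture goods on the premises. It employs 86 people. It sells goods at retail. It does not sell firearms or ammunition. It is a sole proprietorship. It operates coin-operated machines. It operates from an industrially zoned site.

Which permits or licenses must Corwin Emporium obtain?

Municipal Authorization, Municipal Certificate, Sole Proprietor License

§11.1 is a sole proprietorship (not: is a worker-owned cooperative); sells goods at retail; operates coin-operated machines → Compliance License not required.
§11.2 does not sell firearms or ammunition; is a sole proprietorship → Standard Authorization not required.
§11.3 is a sole proprietorship; operates coin-operated machines → Sole Proprietor License required.
§11.4 sells goods at retail; does not sell firearms or ammunition; operates coin-operated machines → Standard Permit not required.
§11.5 operates from an industrially zoned site; does not manufacture goods on the premises → General Business Permit not required.
§11.6 operates from an industrially zoned site (not: is a home-based business); is a sole proprietorship; operates coin-operated machines → Home Occupation License not required.
§11.7 employees 86 > 52; operates coin-operated machines; operates from an industrially zoned site → Municipal Certificate required.
§11.8 operates from an industrially zoned site; operates coin-operated machines → Municipal Authorization required.
§11.9 operates from an industrially zoned site; employees 86 ≤ 103 → Industrial Use Certificate not required.
§11.10 is a sole proprietorship; does not manufacture goods on the premises → Operating Permit not required.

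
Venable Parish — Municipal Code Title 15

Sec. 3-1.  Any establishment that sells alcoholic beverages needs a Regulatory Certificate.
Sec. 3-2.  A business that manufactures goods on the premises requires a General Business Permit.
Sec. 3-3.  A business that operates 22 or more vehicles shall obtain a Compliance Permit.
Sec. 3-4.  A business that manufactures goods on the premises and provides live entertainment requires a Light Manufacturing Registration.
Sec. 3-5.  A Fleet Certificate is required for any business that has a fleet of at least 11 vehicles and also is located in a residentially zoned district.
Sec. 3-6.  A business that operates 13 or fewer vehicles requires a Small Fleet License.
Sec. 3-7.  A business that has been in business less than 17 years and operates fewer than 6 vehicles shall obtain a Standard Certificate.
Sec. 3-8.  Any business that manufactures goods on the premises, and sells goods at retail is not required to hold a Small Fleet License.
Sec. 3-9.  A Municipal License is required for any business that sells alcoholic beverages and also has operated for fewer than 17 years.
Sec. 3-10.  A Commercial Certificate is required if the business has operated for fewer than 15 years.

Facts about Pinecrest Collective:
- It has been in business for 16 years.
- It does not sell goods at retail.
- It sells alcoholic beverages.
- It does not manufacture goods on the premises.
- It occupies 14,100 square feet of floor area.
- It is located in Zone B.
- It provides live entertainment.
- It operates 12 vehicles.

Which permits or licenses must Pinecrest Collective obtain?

Municipal License, Regulatory Certificate, Small Fleet License

Sec. 3-1. sells alcoholic beverages → Regulatory Certificate required.
Sec. 3-2. does not manufacture goods on the premises → General Business Permit not required.
Sec. 3-3. vehicles 12 < 22 → Compliance Permit not required.
Sec. 3-4. does not manufacture goods on the premises; provides live entertainment → Light Manufacturing Registration not required.
Sec. 3-5. vehicles 12 ≥ 11; is located in Zone B (not: is located in a residentially zoned district) → Fleet Certificate not required.
Sec. 3-6. vehicles 12 ≤ 13 → Small Fleet License required.
Sec. 3-7. years in business 16 < 17; vehicles 12 ≥ 6 → Standard Certificate not required.
Sec. 3-8. does not manufacture goods on the premises; does not sell goods at retail → Small Fleet License exemption does not apply.
Sec. 3-9. sells alcoholic beverages; years in business 16 < 17 → Municipal License required.
Sec. 3-10. years in business 16 ≥ 15 → Commercial Certificate not required.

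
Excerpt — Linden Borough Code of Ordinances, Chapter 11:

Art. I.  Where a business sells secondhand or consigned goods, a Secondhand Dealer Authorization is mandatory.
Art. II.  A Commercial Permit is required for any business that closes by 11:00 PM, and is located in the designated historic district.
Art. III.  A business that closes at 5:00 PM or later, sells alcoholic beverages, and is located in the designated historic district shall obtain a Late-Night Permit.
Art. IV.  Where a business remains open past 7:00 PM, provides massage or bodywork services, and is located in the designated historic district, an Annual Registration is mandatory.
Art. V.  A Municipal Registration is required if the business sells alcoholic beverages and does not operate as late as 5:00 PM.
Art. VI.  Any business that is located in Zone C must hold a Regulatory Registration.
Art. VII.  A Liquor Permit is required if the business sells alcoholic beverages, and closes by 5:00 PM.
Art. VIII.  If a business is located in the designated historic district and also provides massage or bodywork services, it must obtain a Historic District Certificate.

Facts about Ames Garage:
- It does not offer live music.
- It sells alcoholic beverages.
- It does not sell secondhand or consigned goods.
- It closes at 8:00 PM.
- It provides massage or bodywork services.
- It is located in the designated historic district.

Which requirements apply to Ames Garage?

Annual Registration, Commercial Permit, Historic District Certificate, Late-Night Permit

Art. I. does not sell secondhand or consigned goods → Secondhand Dealer Authorization not required.
Art. II. closes 8:00 PM, at/before 11:00 PM; is located in the designated historic district → Commercial Permit required.
Art. III. closes 8:00 PM, after 5:00 PM; sells alcoholic beverages; is located in the designated historic district → Late-Night Permit required.
Art. IV. closes 8:00 PM, after 7:00 PM; provides massage or bodywork services; is located in the designated historic district → Annual Registration required.
Art. V. sells alcoholic beverages; closes 8:00 PM, after 5:00 PM → Municipal Registration not required.
Art. VI. is located in the designated historic district (not: is located in Zone C) → Regulatory Registration not required.
Art. VII. sells alcoholic beverages; closes 8:00 PM, after 5:00 PM → Liquor Permit not required.
Art. VIII. is located in the designated historic district; provides massage or bodywork services → Historic District Certificate required.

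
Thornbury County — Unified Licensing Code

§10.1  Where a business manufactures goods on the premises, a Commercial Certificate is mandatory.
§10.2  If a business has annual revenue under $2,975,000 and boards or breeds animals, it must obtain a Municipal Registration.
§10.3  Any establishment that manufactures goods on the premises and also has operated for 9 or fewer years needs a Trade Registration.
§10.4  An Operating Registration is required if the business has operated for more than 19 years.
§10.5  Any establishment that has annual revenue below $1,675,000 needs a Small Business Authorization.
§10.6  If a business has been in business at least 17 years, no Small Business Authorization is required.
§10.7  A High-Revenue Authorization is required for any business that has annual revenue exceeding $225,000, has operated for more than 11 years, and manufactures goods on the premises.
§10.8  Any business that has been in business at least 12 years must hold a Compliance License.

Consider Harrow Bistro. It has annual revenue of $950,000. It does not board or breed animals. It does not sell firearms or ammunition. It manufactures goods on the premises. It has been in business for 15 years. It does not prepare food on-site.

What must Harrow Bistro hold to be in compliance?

§10.1 manufactures goods on the premises → Commercial Certificate required.
§10.2 revenue $950,000 < $2,975,000; does not board or breed animals → Municipal Registration not required.
§10.3 manufactures goods on the premises; years in business 15 > 9 → Trade Registration not required.
§10.4 years in business 15 ≤ 19 → Operating Registration not required.
§10.5 revenue $950,000 < $1,675,000 → Small Business Authorization required.
§10.6 years in business 15 < 17 → Small Business Authorization exemption does not apply.
§10.7 revenue $950,000 > $225,000; years in business 15 > 11; manufactures goods on the premises → High-Revenue Authorization required.
§10.8 years in business 15 ≥ 12 → Compliance License required.

Commercial Certificate, Compliance License, High-Revenue Authorization, Small Business Authorization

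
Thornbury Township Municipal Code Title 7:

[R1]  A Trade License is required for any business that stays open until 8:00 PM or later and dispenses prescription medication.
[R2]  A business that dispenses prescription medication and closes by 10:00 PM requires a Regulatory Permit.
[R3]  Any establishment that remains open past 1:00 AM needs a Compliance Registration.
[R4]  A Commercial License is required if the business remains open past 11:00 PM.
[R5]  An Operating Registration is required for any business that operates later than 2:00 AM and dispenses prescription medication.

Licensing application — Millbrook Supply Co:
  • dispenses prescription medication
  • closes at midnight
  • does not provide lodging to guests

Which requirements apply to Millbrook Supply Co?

[R1] closes midnight, after 8:00 PM; dispenses prescription medication → Trade License required.
[R2] dispenses prescription medication; closes midnight, after 10:00 PM → Regulatory Permit not required.
[R3] closes midnight, at/before 1:00 AM → Compliance Registration not required.
[R4] closes midnight, after 11:00 PM → Commercial License required.
[R5] closes midnight, at/before 2:00 AM; dispenses prescription medication → Operating Registration not required.

Commercial License, Trade License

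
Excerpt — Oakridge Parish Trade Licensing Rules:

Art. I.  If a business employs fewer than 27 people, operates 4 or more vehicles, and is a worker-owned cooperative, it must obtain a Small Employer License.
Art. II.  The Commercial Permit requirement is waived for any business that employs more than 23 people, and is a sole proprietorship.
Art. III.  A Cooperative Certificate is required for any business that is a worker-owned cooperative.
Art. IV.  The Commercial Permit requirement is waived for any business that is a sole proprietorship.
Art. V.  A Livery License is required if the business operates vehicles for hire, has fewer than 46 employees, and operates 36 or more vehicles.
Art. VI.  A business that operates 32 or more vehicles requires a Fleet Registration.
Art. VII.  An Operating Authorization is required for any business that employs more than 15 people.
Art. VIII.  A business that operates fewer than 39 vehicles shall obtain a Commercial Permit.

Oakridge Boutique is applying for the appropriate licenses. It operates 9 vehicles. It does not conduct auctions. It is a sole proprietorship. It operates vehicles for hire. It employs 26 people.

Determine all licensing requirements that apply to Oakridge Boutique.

Operating Authorization

Art. I. employees 26 < 27; vehicles 9 ≥ 4; is a sole proprietorship (not: is a worker-owned cooperative) → Small Employer License not required.
Art. II. employees 26 > 23; is a sole proprietorship → exempt from Commercial Permit.
Art. III. is a sole proprietorship (not: is a worker-owned cooperative) → Cooperative Certificate not required.
Art. IV. is a sole proprietorship → exempt from Commercial Permit.
Art. V. operates vehicles for hire; employees 26 < 46; vehicles 9 < 36 → Livery License not required.
Art. VI. vehicles 9 < 32 → Fleet Registration not required.
Art. VII. employees 26 > 15 → Operating Authorization required.
Art. VIII. vehicles 9 < 39 → Commercial Permit required.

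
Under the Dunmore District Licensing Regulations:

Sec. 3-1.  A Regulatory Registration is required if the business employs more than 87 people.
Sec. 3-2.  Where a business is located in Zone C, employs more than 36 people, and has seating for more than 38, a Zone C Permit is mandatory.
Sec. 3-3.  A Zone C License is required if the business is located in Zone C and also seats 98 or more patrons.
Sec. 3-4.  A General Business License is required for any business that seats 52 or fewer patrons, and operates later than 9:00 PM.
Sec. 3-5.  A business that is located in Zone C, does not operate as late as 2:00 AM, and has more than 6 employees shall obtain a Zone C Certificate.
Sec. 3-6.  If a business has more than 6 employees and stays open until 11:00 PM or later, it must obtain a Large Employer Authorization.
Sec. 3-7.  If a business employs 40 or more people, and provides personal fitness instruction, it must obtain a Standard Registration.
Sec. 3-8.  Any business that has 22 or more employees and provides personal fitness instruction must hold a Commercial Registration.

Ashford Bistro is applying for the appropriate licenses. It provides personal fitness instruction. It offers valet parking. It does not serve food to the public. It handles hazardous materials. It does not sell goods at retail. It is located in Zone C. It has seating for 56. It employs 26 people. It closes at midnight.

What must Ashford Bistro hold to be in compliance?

Sec. 3-1. employees 26 ≤ 87 → Regulatory Registration not required.
Sec. 3-2. is located in Zone C; employees 26 ≤ 36; seating 56 > 38 → Zone C Permit not required.
Sec. 3-3. is located in Zone C; seating 56 < 98 → Zone C License not required.
Sec. 3-4. seating 56 > 52; closes midnight, after 9:00 PM → General Business License not required.
Sec. 3-5. is located in Zone C; closes midnight, at/before 2:00 AM; employees 26 > 6 → Zone C Certificate required.
Sec. 3-6. employees 26 > 6; closes midnight, after 11:00 PM → Large Employer Authorization required.
Sec. 3-7. employees 26 < 40; provides personal fitness instruction → Standard Registration not required.
Sec. 3-8. employees 26 ≥ 22; provides personal fitness instruction → Commercial Registration required.

Commercial Registration, Large Employer Authorization, Zone C Certificate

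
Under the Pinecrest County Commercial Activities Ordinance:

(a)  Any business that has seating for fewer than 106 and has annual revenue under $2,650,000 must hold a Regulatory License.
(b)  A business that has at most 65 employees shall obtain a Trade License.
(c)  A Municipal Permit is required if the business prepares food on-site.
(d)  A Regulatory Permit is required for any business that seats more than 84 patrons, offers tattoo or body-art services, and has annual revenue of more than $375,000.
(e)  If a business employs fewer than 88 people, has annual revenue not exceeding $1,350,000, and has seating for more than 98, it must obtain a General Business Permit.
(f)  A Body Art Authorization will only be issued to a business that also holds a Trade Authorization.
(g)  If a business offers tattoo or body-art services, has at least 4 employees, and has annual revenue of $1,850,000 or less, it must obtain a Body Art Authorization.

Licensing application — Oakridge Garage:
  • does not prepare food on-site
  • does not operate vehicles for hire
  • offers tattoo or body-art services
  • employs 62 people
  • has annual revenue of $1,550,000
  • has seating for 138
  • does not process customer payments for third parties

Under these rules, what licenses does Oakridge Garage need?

Body Art Authorization, Regulatory Permit, Trade Authorization, Trade License

(a) seating 138 ≥ 106; revenue $1,550,000 < $2,650,000 → Regulatory License not required.
(b) employees 62 ≤ 65 → Trade License required.
(c) does not prepare food on-site → Municipal Permit not required.
(d) seating 138 > 84; offers tattoo or body-art services; revenue $1,550,000 > $375,000 → Regulatory Permit required.
(e) employees 62 < 88; revenue $1,550,000 > $1,350,000; seating 138 > 98 → General Business Permit not required.
(f) Body Art Authorization is required → Trade Authorization also required.
(g) offers tattoo or body-art services; employees 62 ≥ 4; revenue $1,550,000 ≤ $1,850,000 → Body Art Authorization required.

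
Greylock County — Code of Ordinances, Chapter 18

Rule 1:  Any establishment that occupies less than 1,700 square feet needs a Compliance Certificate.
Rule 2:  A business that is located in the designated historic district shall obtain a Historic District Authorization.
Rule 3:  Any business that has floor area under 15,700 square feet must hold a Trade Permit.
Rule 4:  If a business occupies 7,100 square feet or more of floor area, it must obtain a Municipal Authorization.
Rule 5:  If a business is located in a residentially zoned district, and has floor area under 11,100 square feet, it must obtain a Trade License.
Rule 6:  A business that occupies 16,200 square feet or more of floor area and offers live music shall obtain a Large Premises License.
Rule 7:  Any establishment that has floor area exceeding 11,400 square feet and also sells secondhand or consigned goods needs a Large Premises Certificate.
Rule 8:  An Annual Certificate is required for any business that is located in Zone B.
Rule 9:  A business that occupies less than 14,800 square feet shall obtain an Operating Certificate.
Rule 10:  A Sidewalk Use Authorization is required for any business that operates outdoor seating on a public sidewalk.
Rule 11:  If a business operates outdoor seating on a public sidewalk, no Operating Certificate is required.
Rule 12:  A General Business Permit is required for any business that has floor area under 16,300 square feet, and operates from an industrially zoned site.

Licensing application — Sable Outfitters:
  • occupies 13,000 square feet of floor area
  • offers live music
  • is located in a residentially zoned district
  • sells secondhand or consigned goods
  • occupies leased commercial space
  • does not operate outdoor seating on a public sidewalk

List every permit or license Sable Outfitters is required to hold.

Rule 1: floor area 13,000 square feet ≥ 1,700 square feet → Compliance Certificate not required.
Rule 2: is located in a residentially zoned district (not: is located in the designated historic district) → Historic District Authorization not required.
Rule 3: floor area 13,000 square feet < 15,700 square feet → Trade Permit required.
Rule 4: floor area 13,000 square feet ≥ 7,100 square feet → Municipal Authorization required.
Rule 5: is located in a residentially zoned district; floor area 13,000 square feet ≥ 11,100 square feet → Trade License not required.
Rule 6: floor area 13,000 square feet < 16,200 square feet; offers live music → Large Premises License not required.
Rule 7: floor area 13,000 square feet > 11,400 square feet; sells secondhand or consigned goods → Large Premises Certificate required.
Rule 8: is located in a residentially zoned district (not: is located in Zone B) → Annual Certificate not required.
Rule 9: floor area 13,000 square feet < 14,800 square feet → Operating Certificate required.
Rule 10: does not operate outdoor seating on a public sidewalk → Sidewalk Use Authorization not required.
Rule 11: does not operate outdoor seating on a public sidewalk → Operating Certificate exemption does not apply.
Rule 12: floor area 13,000 square feet < 16,300 square feet; occupies leased commercial space (not: operates from an industrially zoned site) → General Business Permit not required.

Large Premises Certificate, Municipal Authorization, Operating Certificate, Trade Permit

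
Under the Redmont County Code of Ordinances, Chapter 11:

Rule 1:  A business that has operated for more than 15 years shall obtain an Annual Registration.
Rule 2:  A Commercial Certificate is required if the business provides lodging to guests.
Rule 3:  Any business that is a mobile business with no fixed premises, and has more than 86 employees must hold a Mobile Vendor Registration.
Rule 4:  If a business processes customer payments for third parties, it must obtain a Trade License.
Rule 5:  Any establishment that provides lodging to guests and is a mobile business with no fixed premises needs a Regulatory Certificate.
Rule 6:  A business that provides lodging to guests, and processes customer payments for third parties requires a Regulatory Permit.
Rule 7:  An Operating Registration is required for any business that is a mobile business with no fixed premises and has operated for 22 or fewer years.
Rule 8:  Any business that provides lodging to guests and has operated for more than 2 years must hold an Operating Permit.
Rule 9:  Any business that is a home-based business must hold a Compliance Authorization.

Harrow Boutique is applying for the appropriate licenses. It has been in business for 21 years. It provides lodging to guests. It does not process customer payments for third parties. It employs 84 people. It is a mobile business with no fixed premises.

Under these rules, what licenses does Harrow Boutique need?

Annual Registration, Commercial Certificate, Operating Permit, Operating Registration, Regulatory Certificate

Rule 1: years in business 21 > 15 → Annual Registration required.
Rule 2: provides lodging to guests → Commercial Certificate required.
Rule 3: is a mobile business with no fixed premises; employees 84 ≤ 86 → Mobile Vendor Registration not required.
Rule 4: does not process customer payments for third parties → Trade License not required.
Rule 5: provides lodging to guests; is a mobile business with no fixed premises → Regulatory Certificate required.
Rule 6: provides lodging to guests; does not process customer payments for third parties → Regulatory Permit not required.
Rule 7: is a mobile business with no fixed premises; years in business 21 ≤ 22 → Operating Registration required.
Rule 8: provides lodging to guests; years in business 21 > 2 → Operating Permit required.
Rule 9: is a mobile business with no fixed premises (not: is a home-based business) → Compliance Authorization not required.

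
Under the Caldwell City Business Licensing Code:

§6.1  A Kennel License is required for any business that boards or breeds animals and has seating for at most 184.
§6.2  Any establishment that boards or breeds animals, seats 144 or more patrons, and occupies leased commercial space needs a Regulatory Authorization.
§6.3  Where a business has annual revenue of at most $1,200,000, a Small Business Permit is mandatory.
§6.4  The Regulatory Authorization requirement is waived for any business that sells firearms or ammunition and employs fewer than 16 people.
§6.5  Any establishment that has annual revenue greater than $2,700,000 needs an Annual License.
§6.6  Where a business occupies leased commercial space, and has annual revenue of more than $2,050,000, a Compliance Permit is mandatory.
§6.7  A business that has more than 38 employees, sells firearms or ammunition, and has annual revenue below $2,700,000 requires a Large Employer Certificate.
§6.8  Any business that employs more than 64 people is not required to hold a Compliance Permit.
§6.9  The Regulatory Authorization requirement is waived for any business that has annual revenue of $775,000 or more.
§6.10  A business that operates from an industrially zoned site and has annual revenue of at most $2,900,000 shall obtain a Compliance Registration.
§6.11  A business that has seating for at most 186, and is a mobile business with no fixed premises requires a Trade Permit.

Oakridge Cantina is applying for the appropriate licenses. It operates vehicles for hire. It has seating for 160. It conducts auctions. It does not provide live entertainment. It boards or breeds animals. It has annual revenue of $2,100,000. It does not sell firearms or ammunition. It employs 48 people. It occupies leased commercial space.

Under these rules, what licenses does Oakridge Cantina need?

Compliance Permit, Kennel License

§6.1 boards or breeds animals; seating 160 ≤ 184 → Kennel License required.
§6.2 boards or breeds animals; seating 160 ≥ 144; occupies leased commercial space → Regulatory Authorization required.
§6.3 revenue $2,100,000 > $1,200,000 → Small Business Permit not required.
§6.4 does not sell firearms or ammunition; employees 48 ≥ 16 → Regulatory Authorization exemption does not apply.
§6.5 revenue $2,100,000 ≤ $2,700,000 → Annual License not required.
§6.6 occupies leased commercial space; revenue $2,100,000 > $2,050,000 → Compliance Permit required.
§6.7 employees 48 > 38; does not sell firearms or ammunition; revenue $2,100,000 < $2,700,000 → Large Employer Certificate not required.
§6.8 employees 48 ≤ 64 → Compliance Permit exemption does not apply.
§6.9 revenue $2,100,000 ≥ $775,000 → exempt from Regulatory Authorization.
§6.10 occupies leased commercial space (not: operates from an industrially zoned site); revenue $2,100,000 ≤ $2,900,000 → Compliance Registration not required.
§6.11 seating 160 ≤ 186; occupies leased commercial space (not: is a mobile business with no fixed premises) → Trade Permit not required.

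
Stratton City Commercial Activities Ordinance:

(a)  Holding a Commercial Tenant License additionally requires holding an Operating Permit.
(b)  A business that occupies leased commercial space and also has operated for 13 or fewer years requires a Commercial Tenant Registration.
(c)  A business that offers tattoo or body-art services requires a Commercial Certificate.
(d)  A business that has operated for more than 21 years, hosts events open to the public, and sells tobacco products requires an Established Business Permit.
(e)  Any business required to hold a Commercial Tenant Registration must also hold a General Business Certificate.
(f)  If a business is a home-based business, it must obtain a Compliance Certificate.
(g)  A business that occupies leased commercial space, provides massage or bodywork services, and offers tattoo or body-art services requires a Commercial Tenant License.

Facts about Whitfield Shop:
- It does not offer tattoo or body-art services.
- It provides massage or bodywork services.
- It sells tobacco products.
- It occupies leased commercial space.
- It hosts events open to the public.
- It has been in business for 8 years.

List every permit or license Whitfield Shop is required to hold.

(a) Commercial Tenant License is not required → no effect.
(b) occupies leased commercial space; years in business 8 ≤ 13 → Commercial Tenant Registration required.
(c) does not offer tattoo or body-art services → Commercial Certificate not required.
(d) years in business 8 ≤ 21; hosts events open to the public; sells tobacco products → Established Business Permit not required.
(e) Commercial Tenant Registration is required → General Business Certificate also required.
(f) occupies leased commercial space (not: is a home-based business) → Compliance Certificate not required.
(g) occupies leased commercial space; provides massage or bodywork services; does not offer tattoo or body-art services → Commercial Tenant License not required.

Commercial Tenant Registration, General Business Certificate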